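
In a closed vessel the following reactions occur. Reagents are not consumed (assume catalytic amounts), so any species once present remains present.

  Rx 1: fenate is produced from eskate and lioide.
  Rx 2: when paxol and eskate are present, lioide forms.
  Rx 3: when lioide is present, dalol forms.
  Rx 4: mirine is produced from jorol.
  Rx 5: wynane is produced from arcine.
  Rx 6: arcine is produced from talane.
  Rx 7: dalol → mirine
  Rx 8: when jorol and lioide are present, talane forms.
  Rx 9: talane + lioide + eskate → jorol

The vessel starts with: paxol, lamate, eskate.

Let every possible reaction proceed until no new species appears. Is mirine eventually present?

Yes

paxol and eskate present → lioide forms (Rx 2).
lioide present → dalol forms (Rx 3).
dalol present → mirine forms (Rx 7).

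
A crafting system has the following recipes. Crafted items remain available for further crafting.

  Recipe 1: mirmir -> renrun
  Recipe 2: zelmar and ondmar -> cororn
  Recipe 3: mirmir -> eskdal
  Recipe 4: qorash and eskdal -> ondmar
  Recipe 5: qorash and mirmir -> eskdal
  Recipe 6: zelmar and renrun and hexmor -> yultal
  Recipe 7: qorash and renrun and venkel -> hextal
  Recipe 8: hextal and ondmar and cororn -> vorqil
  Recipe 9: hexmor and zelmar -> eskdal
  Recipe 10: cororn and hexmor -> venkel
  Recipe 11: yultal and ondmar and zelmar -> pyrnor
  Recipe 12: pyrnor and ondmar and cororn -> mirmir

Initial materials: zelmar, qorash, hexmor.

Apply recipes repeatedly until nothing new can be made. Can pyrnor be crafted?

pyrnor would need yultal, ondmar, and zelmar (Recipe 11), but yultal is never obtained.

No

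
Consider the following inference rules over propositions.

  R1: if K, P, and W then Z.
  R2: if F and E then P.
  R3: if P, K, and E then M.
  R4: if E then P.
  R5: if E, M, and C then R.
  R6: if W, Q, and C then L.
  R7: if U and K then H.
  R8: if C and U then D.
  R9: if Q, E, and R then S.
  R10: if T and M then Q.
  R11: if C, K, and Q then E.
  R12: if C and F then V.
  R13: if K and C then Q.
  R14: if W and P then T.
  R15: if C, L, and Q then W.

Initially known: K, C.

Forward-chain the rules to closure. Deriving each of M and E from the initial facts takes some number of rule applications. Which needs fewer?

E

E: From K and C, R13 gives Q. C, K, and Q hold, so E follows (R11). [2 rule applications]
M: K and C hold, so Q follows (R13). C, K, and Q hold, so E follows (R11). E holds, so P follows (R4). P, K, and E hold, so M follows (R3). [4 rule applications]
E needs fewer.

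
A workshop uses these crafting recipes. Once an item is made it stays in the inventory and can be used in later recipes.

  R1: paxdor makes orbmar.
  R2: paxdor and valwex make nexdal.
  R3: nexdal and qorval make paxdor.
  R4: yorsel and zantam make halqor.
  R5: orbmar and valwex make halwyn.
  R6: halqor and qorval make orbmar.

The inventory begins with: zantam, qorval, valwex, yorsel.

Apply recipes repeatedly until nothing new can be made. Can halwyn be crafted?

Yes

Using R4, yorsel and zantam make halqor.
Using R6, halqor and qorval make orbmar.
orbmar and valwex → halwyn (R5).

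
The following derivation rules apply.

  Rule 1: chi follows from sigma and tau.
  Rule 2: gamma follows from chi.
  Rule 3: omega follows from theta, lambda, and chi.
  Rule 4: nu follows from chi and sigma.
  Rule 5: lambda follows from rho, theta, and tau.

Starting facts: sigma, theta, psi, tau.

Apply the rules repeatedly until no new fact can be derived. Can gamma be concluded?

Yes

sigma and tau hold, so chi follows (Rule 1).
From chi, Rule 2 gives gamma.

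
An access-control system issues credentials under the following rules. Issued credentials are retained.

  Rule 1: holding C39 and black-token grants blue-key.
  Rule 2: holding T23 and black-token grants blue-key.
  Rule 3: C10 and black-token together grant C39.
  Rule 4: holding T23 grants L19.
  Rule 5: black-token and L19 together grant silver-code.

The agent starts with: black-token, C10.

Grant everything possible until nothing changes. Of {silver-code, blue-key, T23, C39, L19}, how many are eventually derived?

2

Holding C10 and black-token grants C39 (Rule 3).
Holding C39 and black-token grants blue-key (Rule 1).
silver-code would need black-token and L19 (Rule 5), but L19 is never granted.
blue-key: reached.
No rule produces T23, and it is not given.
C39: reached.
L19 would need T23 (Rule 4), but T23 is never granted.
Reached: blue-key and C39 — 2 of the 5.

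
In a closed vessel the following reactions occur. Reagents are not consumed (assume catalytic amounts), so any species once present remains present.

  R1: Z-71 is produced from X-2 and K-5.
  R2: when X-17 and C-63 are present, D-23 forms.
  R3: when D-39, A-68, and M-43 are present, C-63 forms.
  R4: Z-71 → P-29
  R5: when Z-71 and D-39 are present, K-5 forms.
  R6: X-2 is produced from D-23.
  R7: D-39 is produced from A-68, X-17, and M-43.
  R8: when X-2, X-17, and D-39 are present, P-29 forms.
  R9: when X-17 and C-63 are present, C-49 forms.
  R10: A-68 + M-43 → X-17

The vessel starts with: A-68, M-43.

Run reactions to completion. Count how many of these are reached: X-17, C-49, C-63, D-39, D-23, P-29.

A-68 and M-43 present → X-17 forms (R10).
A-68, X-17, and M-43 present → D-39 forms (R7).
D-39, A-68, and M-43 present → C-63 forms (R3).
X-17 and C-63 present → D-23 forms (R2).
X-17 and C-63 present → C-49 forms (R9).
D-23 present → X-2 forms (R6).
X-2, X-17, and D-39 present → P-29 forms (R8).
X-17: reached.
C-49: reached.
C-63: reached.
D-39: reached.
D-23: reached.
P-29: reached.
All 6 are reached.

6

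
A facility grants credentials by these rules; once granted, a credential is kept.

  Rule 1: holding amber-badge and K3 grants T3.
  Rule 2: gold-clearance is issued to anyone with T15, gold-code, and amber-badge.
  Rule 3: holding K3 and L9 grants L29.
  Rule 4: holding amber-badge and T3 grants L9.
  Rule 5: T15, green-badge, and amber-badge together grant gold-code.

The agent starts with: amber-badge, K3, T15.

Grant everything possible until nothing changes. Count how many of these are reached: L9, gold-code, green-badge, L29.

2

Holding amber-badge and K3 grants T3 (Rule 1).
Holding amber-badge and T3 grants L9 (Rule 4).
Holding K3 and L9 grants L29 (Rule 3).
L9: reached.
gold-code would need T15, green-badge, and amber-badge (Rule 5), but green-badge is never granted.
No rule produces green-badge, and it is not given.
L29: reached.
Reached: L9 and L29 — 2 of the 4.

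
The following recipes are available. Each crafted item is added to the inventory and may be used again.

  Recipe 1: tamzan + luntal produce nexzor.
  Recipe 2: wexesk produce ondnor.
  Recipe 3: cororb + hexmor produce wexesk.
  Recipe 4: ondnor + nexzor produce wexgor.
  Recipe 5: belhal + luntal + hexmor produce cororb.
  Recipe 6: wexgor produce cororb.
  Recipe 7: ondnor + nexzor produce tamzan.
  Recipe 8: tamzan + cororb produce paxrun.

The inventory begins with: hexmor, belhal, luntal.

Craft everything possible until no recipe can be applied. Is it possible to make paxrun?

paxrun would need tamzan and cororb (Recipe 8), but tamzan is never obtained.

No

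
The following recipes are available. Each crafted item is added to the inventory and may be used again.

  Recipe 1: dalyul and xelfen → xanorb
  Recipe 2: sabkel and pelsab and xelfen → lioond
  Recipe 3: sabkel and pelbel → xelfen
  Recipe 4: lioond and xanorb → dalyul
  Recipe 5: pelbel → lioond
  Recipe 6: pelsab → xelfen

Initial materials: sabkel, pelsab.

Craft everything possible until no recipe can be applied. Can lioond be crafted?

Yes

Using Recipe 6, pelsab makes xelfen.
Using Recipe 2, sabkel, pelsab, and xelfen make lioond.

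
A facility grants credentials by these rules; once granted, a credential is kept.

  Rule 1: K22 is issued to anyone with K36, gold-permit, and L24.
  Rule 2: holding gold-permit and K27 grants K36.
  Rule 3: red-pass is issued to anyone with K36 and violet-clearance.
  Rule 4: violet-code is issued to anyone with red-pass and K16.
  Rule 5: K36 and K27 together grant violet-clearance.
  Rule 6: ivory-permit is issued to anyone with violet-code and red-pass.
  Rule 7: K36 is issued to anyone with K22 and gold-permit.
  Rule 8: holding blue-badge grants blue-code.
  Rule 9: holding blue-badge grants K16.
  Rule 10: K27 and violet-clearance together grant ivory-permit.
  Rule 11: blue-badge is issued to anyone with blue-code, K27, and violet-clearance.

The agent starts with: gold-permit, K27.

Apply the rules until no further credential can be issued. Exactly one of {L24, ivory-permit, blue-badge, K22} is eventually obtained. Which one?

ivory-permit

Holding gold-permit and K27 grants K36 (Rule 2).
Holding K36 and K27 grants violet-clearance (Rule 5).
Holding K27 and violet-clearance grants ivory-permit (Rule 10).
K22 would need K36, gold-permit, and L24 (Rule 1), but L24 is never granted. blue-badge would need blue-code, K27, and violet-clearance (Rule 11), but blue-code is never granted. No rule produces L24, and it is not given.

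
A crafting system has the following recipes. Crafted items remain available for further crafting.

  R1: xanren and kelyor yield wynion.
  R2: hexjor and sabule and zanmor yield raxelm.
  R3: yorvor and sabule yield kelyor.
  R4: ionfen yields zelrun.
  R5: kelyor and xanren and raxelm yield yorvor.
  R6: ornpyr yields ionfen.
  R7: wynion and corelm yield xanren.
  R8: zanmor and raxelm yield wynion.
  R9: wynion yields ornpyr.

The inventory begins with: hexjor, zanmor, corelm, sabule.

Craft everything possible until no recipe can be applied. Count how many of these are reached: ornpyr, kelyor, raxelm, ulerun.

2

hexjor and sabule and zanmor → raxelm (R2).
zanmor and raxelm → wynion (R8).
wynion → ornpyr (R9).
ornpyr: reached.
kelyor would need yorvor and sabule (R3), but yorvor is never obtained.
raxelm: reached.
No rule produces ulerun, and it is not given.
Reached: ornpyr and raxelm — 2 of the 4.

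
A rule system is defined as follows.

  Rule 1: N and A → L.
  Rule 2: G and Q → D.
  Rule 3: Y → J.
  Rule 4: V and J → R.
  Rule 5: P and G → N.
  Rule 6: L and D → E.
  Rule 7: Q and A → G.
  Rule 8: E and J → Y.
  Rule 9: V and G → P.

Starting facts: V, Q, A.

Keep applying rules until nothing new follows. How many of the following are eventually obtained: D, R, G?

Q and A hold, so G follows (Rule 7).
G and Q hold, so D follows (Rule 2).
D: reached.
R would need V and J (Rule 4), but J is never established.
G: reached.
Reached: D and G — 2 of the 3.

2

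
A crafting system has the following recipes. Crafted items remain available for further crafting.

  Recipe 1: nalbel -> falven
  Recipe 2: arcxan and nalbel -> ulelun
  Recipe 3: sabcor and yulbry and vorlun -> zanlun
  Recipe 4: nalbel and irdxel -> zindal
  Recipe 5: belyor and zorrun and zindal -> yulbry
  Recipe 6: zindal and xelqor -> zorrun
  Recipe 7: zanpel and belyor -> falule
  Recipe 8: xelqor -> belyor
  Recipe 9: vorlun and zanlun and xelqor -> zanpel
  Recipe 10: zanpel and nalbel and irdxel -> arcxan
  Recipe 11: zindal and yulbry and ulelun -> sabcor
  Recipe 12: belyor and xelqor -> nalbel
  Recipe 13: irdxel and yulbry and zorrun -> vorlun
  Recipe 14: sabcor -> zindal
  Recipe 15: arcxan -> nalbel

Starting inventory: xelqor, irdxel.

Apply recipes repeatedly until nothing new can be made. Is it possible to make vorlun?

Yes

xelqor -> belyor (Recipe 8).
belyor and xelqor -> nalbel (Recipe 12).
Using Recipe 4, nalbel and irdxel make zindal.
zindal and xelqor -> zorrun (Recipe 6).
belyor and zorrun and zindal -> yulbry (Recipe 5).
irdxel and yulbry and zorrun -> vorlun (Recipe 13).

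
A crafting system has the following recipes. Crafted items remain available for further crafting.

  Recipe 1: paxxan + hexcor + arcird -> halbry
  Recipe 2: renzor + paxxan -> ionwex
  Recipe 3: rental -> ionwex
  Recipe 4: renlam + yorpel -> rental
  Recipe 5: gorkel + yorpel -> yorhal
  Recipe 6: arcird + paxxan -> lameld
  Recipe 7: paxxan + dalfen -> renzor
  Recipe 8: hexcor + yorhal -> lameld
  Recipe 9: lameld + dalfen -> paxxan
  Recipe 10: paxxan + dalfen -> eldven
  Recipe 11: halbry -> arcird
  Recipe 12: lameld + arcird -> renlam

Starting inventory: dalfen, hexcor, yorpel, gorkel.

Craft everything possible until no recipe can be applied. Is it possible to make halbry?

No

halbry would need paxxan, hexcor, and arcird (Recipe 1), but arcird is never obtained.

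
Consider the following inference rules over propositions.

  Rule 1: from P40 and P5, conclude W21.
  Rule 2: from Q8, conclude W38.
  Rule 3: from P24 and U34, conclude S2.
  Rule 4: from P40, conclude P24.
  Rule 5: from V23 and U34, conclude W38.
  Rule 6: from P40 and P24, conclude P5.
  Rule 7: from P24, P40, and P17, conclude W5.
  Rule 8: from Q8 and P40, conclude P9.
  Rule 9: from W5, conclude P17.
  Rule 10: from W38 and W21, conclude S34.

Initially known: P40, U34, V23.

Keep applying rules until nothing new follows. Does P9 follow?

No

P9 would need Q8 and P40 (Rule 8), but Q8 is never established.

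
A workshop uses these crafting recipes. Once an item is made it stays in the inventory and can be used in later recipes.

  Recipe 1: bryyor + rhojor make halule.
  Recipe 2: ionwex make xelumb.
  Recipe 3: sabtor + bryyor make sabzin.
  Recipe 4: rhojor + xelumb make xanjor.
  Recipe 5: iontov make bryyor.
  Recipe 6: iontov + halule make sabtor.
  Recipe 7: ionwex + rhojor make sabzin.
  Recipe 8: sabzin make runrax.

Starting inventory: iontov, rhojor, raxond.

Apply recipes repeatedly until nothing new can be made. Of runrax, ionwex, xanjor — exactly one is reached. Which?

runrax

iontov → bryyor (Recipe 5).
Using Recipe 1, bryyor and rhojor make halule.
iontov + halule → sabtor (Recipe 6).
Using Recipe 3, sabtor and bryyor make sabzin.
Using Recipe 8, sabzin makes runrax.
xanjor would need rhojor and xelumb (Recipe 4), but xelumb is never obtained. No rule produces ionwex, and it is not given.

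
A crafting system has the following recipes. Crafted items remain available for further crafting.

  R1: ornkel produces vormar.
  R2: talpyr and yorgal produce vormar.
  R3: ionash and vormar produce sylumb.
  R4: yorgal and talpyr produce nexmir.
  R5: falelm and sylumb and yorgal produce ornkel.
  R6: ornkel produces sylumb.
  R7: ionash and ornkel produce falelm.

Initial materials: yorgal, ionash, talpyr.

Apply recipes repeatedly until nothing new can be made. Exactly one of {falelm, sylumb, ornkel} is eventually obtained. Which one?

Using R2, talpyr and yorgal make vormar.
Using R3, ionash and vormar make sylumb.
falelm would need ionash and ornkel (R7), but ornkel is never obtained. ornkel would need falelm, sylumb, and yorgal (R5), but falelm is never obtained.

sylumb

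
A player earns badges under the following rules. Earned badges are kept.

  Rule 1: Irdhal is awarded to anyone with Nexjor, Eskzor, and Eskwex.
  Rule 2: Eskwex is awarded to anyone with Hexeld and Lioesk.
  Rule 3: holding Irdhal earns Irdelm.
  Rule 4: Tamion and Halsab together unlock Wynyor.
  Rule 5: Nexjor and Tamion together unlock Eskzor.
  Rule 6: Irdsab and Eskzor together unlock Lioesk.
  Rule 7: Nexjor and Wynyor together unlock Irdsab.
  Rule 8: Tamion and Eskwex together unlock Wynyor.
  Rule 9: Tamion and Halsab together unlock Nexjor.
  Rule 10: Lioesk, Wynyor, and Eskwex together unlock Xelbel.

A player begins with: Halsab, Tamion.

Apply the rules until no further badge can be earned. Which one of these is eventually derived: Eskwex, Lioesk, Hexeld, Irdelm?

With Tamion and Halsab, Nexjor is earned (Rule 9).
With Tamion and Halsab, Wynyor is earned (Rule 4).
With Nexjor and Tamion, Eskzor is earned (Rule 5).
With Nexjor and Wynyor, Irdsab is earned (Rule 7).
With Irdsab and Eskzor, Lioesk is earned (Rule 6).
Eskwex would need Hexeld and Lioesk (Rule 2), but Hexeld is never earned. No rule produces Hexeld, and it is not given. Irdelm would need Irdhal (Rule 3), but Irdhal is never earned.

Lioesk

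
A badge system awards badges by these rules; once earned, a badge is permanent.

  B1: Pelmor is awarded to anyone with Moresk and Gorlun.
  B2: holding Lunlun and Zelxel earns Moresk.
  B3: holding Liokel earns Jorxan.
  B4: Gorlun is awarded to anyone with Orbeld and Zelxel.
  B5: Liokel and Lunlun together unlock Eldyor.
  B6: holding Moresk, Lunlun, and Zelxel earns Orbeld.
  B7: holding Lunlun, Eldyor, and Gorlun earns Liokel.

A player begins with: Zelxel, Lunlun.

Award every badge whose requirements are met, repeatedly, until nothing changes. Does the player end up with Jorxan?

Jorxan would need Liokel (B3), but Liokel is never earned.

No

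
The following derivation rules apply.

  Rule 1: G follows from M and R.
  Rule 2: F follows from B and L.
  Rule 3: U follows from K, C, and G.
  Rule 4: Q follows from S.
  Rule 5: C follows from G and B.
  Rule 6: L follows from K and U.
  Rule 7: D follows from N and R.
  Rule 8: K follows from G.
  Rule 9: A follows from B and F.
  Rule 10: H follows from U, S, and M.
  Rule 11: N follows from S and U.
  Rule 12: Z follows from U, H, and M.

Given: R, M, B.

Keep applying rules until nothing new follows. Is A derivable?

M and R hold, so G follows (Rule 1).
From G, Rule 8 gives K.
G and B hold, so C follows (Rule 5).
K, C, and G hold, so U follows (Rule 3).
K and U hold, so L follows (Rule 6).
From B and L, Rule 2 gives F.
B and F hold, so A follows (Rule 9).

Yes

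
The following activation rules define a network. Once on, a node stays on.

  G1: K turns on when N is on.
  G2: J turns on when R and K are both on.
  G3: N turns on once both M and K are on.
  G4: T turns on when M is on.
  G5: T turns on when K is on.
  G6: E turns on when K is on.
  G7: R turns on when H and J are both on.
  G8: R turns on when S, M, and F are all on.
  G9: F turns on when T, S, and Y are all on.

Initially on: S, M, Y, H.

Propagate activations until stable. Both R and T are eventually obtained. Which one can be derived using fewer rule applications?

T: M is on, so T turns on (G4). [1 rule application]
R: G4: M on → T on. T, S, and Y are on, so F turns on (G9). G8: S, M, and F on → R on. [3 rule applications]
T needs fewer.

T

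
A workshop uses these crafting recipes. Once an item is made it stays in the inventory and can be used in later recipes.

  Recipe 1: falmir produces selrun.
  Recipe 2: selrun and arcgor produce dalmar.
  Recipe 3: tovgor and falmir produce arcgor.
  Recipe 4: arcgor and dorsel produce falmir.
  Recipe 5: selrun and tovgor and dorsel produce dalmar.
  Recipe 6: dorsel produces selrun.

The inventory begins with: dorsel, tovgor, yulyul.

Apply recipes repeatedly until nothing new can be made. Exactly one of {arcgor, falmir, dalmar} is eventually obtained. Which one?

dalmar

Using Recipe 6, dorsel makes selrun.
selrun and tovgor and dorsel → dalmar (Recipe 5).
arcgor would need tovgor and falmir (Recipe 3), but falmir is never obtained. falmir would need arcgor and dorsel (Recipe 4), but arcgor is never obtained.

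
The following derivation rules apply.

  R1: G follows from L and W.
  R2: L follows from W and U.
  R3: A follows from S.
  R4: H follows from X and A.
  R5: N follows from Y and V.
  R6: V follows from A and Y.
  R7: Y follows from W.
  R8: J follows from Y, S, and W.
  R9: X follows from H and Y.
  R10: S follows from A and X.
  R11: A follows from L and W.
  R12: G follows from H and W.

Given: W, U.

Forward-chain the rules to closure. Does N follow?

W and U hold, so L follows (R2).
W holds, so Y follows (R7).
From L and W, R11 gives A.
From A and Y, R6 gives V.
From Y and V, R5 gives N.

Yes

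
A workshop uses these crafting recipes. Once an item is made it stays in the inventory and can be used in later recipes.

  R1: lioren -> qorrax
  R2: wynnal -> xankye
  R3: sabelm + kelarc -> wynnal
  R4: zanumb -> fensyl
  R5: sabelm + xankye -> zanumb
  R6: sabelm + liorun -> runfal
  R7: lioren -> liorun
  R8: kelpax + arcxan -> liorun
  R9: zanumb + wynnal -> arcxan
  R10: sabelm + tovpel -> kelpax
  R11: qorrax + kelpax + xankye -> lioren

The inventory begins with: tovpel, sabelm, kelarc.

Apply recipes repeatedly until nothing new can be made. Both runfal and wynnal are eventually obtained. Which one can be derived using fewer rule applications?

wynnal: Using R3, sabelm and kelarc make wynnal. [1 rule application]
runfal: Using R3, sabelm and kelarc make wynnal. Using R10, sabelm and tovpel make kelpax. Using R2, wynnal makes xankye. sabelm + xankye -> zanumb (R5). zanumb + wynnal -> arcxan (R9). Using R8, kelpax and arcxan make liorun. sabelm + liorun -> runfal (R6). [7 rule applications]
wynnal needs fewer.

wynnal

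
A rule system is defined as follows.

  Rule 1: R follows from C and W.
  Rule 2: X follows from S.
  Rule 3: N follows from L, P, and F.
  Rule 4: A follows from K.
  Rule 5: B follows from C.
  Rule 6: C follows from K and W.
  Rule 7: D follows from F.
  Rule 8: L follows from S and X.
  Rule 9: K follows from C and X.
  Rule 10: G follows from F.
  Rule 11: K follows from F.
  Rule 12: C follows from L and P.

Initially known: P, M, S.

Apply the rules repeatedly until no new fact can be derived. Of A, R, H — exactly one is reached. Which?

A

From S, Rule 2 gives X.
From S and X, Rule 8 gives L.
From L and P, Rule 12 gives C.
C and X hold, so K follows (Rule 9).
K holds, so A follows (Rule 4).
R would need C and W (Rule 1), but W is never established. No rule produces H, and it is not given.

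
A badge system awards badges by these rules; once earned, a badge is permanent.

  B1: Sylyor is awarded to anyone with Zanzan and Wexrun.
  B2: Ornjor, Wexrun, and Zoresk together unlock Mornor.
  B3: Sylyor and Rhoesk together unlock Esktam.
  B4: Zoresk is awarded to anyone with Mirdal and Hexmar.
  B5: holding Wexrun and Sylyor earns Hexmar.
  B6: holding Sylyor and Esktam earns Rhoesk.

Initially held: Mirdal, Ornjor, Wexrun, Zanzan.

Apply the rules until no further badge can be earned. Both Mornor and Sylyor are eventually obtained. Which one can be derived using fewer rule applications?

Sylyor

Sylyor: With Zanzan and Wexrun, Sylyor is earned (B1). [1 rule application]
Mornor: With Zanzan and Wexrun, Sylyor is earned (B1). With Wexrun and Sylyor, Hexmar is earned (B5). With Mirdal and Hexmar, Zoresk is earned (B4). With Ornjor, Wexrun, and Zoresk, Mornor is earned (B2). [4 rule applications]
Sylyor needs fewer.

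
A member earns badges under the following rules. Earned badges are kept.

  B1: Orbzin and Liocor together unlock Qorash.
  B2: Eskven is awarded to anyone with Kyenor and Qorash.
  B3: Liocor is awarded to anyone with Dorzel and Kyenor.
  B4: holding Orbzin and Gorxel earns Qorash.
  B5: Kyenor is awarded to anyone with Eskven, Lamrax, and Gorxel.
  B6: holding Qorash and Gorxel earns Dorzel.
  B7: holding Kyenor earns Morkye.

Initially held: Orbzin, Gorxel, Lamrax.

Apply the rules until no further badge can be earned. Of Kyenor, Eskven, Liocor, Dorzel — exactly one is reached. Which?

Dorzel

With Orbzin and Gorxel, Qorash is earned (B4).
With Qorash and Gorxel, Dorzel is earned (B6).
Kyenor would need Eskven, Lamrax, and Gorxel (B5), but Eskven is never earned. Eskven would need Kyenor and Qorash (B2), but Kyenor is never earned. Liocor would need Dorzel and Kyenor (B3), but Kyenor is never earned.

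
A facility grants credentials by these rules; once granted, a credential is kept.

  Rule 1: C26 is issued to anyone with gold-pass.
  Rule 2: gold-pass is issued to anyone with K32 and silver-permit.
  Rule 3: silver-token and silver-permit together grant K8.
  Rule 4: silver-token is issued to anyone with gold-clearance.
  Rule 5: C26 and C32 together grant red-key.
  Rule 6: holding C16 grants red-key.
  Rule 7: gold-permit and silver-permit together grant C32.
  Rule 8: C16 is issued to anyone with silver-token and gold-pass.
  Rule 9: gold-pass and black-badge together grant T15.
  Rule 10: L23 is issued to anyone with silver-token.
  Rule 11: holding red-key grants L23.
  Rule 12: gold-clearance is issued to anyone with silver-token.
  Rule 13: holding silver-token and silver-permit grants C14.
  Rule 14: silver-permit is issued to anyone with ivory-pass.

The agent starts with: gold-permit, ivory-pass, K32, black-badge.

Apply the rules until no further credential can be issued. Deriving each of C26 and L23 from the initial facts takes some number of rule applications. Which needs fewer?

C26

C26: Holding ivory-pass grants silver-permit (Rule 14). Holding K32 and silver-permit grants gold-pass (Rule 2). Holding gold-pass grants C26 (Rule 1). [3 rule applications]
L23: Holding ivory-pass grants silver-permit (Rule 14). Holding K32 and silver-permit grants gold-pass (Rule 2). Holding gold-permit and silver-permit grants C32 (Rule 7). Holding gold-pass grants C26 (Rule 1). Holding C26 and C32 grants red-key (Rule 5). Holding red-key grants L23 (Rule 11). [6 rule applications]
C26 needs fewer.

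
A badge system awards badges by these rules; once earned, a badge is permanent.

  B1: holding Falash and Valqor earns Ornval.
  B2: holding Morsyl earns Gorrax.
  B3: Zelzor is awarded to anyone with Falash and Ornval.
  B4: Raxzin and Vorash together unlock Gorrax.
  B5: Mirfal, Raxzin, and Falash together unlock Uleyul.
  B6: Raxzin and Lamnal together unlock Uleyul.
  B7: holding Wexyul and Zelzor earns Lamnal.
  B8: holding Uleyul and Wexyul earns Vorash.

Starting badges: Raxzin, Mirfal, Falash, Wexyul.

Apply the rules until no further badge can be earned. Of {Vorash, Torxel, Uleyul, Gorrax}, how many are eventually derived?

3

With Mirfal, Raxzin, and Falash, Uleyul is earned (B5).
With Uleyul and Wexyul, Vorash is earned (B8).
With Raxzin and Vorash, Gorrax is earned (B4).
Vorash: reached.
No rule produces Torxel, and it is not given.
Uleyul: reached.
Gorrax: reached.
Reached: Vorash, Uleyul, and Gorrax — 3 of the 4.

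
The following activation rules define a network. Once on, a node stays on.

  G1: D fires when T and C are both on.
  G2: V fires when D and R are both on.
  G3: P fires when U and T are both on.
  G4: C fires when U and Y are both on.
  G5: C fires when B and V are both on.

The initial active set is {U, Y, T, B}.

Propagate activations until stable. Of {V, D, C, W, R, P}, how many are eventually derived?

U and Y are on, so C fires (G4).
U and T are on, so P fires (G3).
T and C are on, so D fires (G1).
V would need D and R (G2), but R never turns on.
D: reached.
C: reached.
No rule produces W, and it is not given.
No rule produces R, and it is not given.
P: reached.
Reached: D, C, and P — 3 of the 6.

3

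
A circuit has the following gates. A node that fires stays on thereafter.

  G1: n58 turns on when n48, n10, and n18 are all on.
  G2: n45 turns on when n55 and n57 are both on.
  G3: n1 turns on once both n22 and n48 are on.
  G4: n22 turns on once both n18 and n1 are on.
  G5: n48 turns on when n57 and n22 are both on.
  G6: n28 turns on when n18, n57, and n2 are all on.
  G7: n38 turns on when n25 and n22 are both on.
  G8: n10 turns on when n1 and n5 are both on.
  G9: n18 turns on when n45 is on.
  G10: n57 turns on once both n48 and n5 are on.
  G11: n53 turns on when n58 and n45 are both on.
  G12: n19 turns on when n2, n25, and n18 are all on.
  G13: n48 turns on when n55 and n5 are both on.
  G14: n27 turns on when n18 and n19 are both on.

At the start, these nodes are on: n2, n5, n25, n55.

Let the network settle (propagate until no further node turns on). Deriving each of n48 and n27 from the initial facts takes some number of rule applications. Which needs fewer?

n48: n55 and n5 are on, so n48 turns on (G13). [1 rule application]
n27: G13: n55 and n5 on → n48 on. n48 and n5 are on, so n57 turns on (G10). G2: n55 and n57 on → n45 on. G9: n45 on → n18 on. G12: n2, n25, and n18 on → n19 on. n18 and n19 are on, so n27 turns on (G14). [6 rule applications]
n48 needs fewer.

n48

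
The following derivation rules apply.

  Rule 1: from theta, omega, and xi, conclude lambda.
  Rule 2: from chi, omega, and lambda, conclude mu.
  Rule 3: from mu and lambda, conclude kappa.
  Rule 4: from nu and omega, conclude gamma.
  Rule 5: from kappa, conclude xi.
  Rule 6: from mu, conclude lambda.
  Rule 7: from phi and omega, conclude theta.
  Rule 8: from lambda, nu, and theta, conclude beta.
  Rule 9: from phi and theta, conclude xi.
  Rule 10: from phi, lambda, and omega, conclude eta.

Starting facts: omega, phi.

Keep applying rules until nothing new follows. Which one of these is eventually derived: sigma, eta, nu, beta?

eta

phi and omega hold, so theta follows (Rule 7).
From phi and theta, Rule 9 gives xi.
From theta, omega, and xi, Rule 1 gives lambda.
phi, lambda, and omega hold, so eta follows (Rule 10).
No rule produces sigma, and it is not given. beta would need lambda, nu, and theta (Rule 8), but nu is never established. No rule produces nu, and it is not given.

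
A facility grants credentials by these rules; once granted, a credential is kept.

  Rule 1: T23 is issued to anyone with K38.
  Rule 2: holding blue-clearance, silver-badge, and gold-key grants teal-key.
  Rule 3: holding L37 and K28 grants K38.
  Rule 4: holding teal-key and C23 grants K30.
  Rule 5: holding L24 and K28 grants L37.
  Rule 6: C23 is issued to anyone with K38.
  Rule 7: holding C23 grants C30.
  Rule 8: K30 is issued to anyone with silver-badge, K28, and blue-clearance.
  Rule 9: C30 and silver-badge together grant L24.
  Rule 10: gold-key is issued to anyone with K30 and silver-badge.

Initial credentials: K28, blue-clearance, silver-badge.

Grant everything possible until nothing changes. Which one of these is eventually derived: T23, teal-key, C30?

teal-key

Holding silver-badge, K28, and blue-clearance grants K30 (Rule 8).
Holding K30 and silver-badge grants gold-key (Rule 10).
Holding blue-clearance, silver-badge, and gold-key grants teal-key (Rule 2).
C30 would need C23 (Rule 7), but C23 is never granted. T23 would need K38 (Rule 1), but K38 is never granted.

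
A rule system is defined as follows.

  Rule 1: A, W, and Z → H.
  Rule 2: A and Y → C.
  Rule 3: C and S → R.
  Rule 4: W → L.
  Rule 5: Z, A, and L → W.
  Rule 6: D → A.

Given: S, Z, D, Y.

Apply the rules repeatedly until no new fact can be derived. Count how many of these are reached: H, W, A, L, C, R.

3

From D, Rule 6 gives A.
From A and Y, Rule 2 gives C.
C and S hold, so R follows (Rule 3).
H would need A, W, and Z (Rule 1), but W is never established.
W would need Z, A, and L (Rule 5), but L is never established.
A: reached.
L would need W (Rule 4), but W is never established.
C: reached.
R: reached.
Reached: A, C, and R — 3 of the 6.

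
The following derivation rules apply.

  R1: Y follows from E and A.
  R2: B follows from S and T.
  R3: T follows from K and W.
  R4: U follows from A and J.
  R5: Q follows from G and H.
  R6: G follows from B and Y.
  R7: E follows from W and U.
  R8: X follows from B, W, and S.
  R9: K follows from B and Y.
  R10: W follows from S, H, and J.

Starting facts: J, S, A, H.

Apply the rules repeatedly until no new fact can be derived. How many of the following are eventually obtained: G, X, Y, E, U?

From A and J, R4 gives U.
From S, H, and J, R10 gives W.
From W and U, R7 gives E.
From E and A, R1 gives Y.
G would need B and Y (R6), but B is never established.
X would need B, W, and S (R8), but B is never established.
Y: reached.
E: reached.
U: reached.
Reached: Y, E, and U — 3 of the 5.

3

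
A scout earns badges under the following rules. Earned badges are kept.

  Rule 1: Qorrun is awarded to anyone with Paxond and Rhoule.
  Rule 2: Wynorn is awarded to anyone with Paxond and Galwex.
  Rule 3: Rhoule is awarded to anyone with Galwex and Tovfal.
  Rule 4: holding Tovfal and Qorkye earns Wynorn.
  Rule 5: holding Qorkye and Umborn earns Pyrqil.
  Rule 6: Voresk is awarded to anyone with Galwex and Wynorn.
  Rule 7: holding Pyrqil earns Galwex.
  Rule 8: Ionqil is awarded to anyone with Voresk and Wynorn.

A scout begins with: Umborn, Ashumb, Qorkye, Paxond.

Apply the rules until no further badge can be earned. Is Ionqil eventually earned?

Yes

With Qorkye and Umborn, Pyrqil is earned (Rule 5).
With Pyrqil, Galwex is earned (Rule 7).
With Paxond and Galwex, Wynorn is earned (Rule 2).
With Galwex and Wynorn, Voresk is earned (Rule 6).
With Voresk and Wynorn, Ionqil is earned (Rule 8).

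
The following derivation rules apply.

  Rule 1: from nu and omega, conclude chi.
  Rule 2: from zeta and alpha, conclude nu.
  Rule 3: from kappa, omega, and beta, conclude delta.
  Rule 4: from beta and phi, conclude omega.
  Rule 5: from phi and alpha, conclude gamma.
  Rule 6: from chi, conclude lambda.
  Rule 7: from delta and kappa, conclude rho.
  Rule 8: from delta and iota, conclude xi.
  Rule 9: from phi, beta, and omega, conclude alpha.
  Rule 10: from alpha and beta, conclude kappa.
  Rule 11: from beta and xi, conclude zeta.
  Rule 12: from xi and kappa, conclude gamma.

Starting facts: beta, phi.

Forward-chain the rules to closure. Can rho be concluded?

From beta and phi, Rule 4 gives omega.
phi, beta, and omega hold, so alpha follows (Rule 9).
From alpha and beta, Rule 10 gives kappa.
kappa, omega, and beta hold, so delta follows (Rule 3).
From delta and kappa, Rule 7 gives rho.

Yes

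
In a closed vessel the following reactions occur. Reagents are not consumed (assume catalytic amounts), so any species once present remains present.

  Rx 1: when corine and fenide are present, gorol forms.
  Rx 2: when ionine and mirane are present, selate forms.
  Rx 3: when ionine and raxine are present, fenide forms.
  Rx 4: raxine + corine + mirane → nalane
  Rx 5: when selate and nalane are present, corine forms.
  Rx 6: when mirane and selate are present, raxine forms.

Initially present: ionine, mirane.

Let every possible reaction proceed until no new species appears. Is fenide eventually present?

ionine and mirane present → selate forms (Rx 2).
mirane and selate present → raxine forms (Rx 6).
ionine and raxine present → fenide forms (Rx 3).

Yes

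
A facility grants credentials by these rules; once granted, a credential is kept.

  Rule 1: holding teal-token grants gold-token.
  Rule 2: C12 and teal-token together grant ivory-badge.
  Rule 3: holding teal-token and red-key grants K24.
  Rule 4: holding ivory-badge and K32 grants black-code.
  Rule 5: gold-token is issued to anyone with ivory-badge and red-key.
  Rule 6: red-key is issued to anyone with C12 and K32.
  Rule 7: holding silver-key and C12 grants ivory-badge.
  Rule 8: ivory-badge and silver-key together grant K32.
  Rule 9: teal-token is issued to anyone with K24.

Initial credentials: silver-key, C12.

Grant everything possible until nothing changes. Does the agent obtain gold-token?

Yes

Holding silver-key and C12 grants ivory-badge (Rule 7).
Holding ivory-badge and silver-key grants K32 (Rule 8).
Holding C12 and K32 grants red-key (Rule 6).
Holding ivory-badge and red-key grants gold-token (Rule 5).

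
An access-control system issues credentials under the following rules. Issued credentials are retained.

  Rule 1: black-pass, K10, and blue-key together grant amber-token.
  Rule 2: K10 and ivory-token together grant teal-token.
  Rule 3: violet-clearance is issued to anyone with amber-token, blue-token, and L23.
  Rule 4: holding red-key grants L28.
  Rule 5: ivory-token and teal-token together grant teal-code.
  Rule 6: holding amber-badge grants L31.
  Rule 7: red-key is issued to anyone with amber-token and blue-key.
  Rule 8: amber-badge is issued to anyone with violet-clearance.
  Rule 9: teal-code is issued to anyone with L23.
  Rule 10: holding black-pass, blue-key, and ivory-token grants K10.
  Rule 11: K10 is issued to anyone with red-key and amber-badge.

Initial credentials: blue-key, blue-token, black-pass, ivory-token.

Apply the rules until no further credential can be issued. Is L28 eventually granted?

Holding black-pass, blue-key, and ivory-token grants K10 (Rule 10).
Holding black-pass, K10, and blue-key grants amber-token (Rule 1).
Holding amber-token and blue-key grants red-key (Rule 7).
Holding red-key grants L28 (Rule 4).

Yes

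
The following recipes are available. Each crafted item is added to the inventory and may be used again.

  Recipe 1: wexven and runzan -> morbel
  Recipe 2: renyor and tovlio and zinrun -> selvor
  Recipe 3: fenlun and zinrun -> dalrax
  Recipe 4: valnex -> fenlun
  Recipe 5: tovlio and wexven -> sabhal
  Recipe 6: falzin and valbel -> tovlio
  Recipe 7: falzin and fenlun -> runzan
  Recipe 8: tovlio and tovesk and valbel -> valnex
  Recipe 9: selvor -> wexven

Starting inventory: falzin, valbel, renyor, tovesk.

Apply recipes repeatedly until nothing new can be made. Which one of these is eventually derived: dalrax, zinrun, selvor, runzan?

runzan

Using Recipe 6, falzin and valbel make tovlio.
Using Recipe 8, tovlio, tovesk, and valbel make valnex.
valnex -> fenlun (Recipe 4).
Using Recipe 7, falzin and fenlun make runzan.
No rule produces zinrun, and it is not given. dalrax would need fenlun and zinrun (Recipe 3), but zinrun is never obtained. selvor would need renyor, tovlio, and zinrun (Recipe 2), but zinrun is never obtained.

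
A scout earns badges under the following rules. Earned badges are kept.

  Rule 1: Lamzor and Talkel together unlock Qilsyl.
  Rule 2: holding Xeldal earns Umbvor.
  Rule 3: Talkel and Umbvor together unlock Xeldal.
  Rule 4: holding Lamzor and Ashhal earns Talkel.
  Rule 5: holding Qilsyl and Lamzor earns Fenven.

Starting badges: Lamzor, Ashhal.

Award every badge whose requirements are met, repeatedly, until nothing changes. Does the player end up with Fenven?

Yes

With Lamzor and Ashhal, Talkel is earned (Rule 4).
With Lamzor and Talkel, Qilsyl is earned (Rule 1).
With Qilsyl and Lamzor, Fenven is earned (Rule 5).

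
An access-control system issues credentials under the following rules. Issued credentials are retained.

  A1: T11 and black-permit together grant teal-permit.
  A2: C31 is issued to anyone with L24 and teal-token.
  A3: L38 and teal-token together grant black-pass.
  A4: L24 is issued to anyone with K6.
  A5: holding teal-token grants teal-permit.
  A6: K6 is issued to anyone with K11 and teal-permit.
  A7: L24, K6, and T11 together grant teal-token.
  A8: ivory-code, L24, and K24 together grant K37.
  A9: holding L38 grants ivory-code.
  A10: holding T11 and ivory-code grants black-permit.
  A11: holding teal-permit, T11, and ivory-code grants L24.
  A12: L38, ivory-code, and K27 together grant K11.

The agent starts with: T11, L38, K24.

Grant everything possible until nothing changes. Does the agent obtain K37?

Holding L38 grants ivory-code (A9).
Holding T11 and ivory-code grants black-permit (A10).
Holding T11 and black-permit grants teal-permit (A1).
Holding teal-permit, T11, and ivory-code grants L24 (A11).
Holding ivory-code, L24, and K24 grants K37 (A8).

Yes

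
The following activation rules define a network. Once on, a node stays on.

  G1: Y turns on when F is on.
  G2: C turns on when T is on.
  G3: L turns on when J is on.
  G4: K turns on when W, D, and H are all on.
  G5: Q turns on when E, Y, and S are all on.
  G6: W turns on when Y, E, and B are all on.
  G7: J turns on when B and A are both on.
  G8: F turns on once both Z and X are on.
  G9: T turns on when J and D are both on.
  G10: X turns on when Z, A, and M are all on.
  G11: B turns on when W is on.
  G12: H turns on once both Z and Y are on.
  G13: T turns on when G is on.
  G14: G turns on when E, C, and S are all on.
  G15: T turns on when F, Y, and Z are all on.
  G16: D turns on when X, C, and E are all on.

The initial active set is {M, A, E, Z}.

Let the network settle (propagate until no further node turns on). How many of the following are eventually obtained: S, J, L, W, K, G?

0

No rule produces S, and it is not given.
J would need B and A (G7), but B never turns on.
L would need J (G3), but J never turns on.
W would need Y, E, and B (G6), but B never turns on.
K would need W, D, and H (G4), but W never turns on.
G would need E, C, and S (G14), but S never turns on.
None of the 6 are reached.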